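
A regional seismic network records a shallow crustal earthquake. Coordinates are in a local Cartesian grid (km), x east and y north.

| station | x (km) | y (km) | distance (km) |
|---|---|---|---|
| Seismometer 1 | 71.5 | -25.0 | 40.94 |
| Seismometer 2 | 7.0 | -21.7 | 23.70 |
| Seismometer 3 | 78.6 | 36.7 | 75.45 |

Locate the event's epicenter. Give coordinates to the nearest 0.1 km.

30.7 km east, -21.6 km north

Circle about each station: (x − 71.5)² + (y + 25.0)² = 40.94²; (x − 7.0)² + (y + 21.7)² = 23.70²; (x − 78.6)² + (y − 36.7)² = 75.45².
Subtracting the Seismometer 1 equation from the Seismometer 2 and Seismometer 3 equations removes the quadratic terms:
-129.0 x + 6.6 y = -4102.97
14.2 x + 123.4 y = -2229.02
Solving the 2×2 system: x ≈ 30.7, y ≈ -21.6 km.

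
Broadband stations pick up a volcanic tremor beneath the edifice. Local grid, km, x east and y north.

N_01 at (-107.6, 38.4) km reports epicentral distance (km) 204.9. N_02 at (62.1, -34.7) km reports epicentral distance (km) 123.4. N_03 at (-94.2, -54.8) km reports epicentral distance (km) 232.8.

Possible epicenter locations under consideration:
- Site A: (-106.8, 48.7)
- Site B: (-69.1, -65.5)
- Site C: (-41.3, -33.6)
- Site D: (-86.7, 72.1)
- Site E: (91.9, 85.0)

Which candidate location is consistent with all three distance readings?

For each candidate, compare |candidate − station| to the reported distance:
Site A: residuals N_01 194.6, N_02 65.0, N_03 128.5 → max 194.6 km
Site B: residuals N_01 94.1, N_02 11.4, N_03 205.5 → max 205.5 km
Site C: residuals N_01 107.0, N_02 20.0, N_03 175.8 → max 175.8 km
Site D: residuals N_01 165.2, N_02 59.8, N_03 105.7 → max 165.2 km
Site E: residuals N_01 0.0, N_02 0.0, N_03 0.0 → max 0.0 km
Only Site E has all residuals ≈ 0.

Site E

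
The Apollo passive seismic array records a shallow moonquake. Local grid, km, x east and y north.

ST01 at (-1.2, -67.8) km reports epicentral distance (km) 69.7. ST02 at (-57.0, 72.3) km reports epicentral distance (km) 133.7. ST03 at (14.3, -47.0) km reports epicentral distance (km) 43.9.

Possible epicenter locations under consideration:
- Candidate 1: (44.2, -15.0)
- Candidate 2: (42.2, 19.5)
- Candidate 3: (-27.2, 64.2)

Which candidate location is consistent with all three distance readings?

Candidate 1

For each candidate, compare |candidate − station| to the reported distance:
Candidate 1: residuals ST01 0.1, ST02 0.0, ST03 0.1 → max 0.1 km
Candidate 2: residuals ST01 27.8, ST02 21.3, ST03 28.2 → max 28.2 km
Candidate 3: residuals ST01 64.8, ST02 102.8, ST03 74.8 → max 102.8 km
Only Candidate 1 has all residuals ≈ 0.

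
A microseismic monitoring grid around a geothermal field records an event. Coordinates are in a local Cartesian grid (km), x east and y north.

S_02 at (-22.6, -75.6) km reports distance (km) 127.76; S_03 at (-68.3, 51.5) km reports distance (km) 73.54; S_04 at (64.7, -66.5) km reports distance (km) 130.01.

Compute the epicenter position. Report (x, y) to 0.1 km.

Circle about each station: (x + 22.6)² + (y + 75.6)² = 127.76²; (x + 68.3)² + (y − 51.5)² = 73.54²; (x − 64.7)² + (y + 66.5)² = 130.01².
Subtracting the S_02 equation from the S_03 and S_04 equations removes the quadratic terms:
-91.4 x + 254.2 y = 12005.51
174.6 x + 18.2 y = 1802.24
Solving the 2×2 system: x ≈ 5.2, y ≈ 49.1 km.

x ≈ 5.2 km, y ≈ 49.1 km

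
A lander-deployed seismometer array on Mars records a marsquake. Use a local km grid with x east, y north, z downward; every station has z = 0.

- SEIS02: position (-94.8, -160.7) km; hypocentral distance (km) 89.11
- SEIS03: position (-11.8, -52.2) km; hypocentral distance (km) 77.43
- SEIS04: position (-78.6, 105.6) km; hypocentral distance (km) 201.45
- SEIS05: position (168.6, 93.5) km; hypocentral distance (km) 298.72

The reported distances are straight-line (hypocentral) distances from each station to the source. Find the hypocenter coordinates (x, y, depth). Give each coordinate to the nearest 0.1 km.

(-62.7, -90.3, 44.2)

Each station gives a sphere (x−x_i)² + (y−y_i)² + z² = d_i² (stations at z=0).
Subtracting the SEIS02 sphere from SEIS03 and SEIS04: z² cancels, leaving linear equations in x and y:
166.0 x + 217.0 y = -30002.26
32.4 x + 532.6 y = -50123.72
Solving: x ≈ -62.697, y ≈ -90.297 km (keep extra digits for the depth step; rounded: -62.7, -90.3).
Then from the SEIS02 sphere: z² = 89.11² − (x + 94.8)² − (y + 160.7)² with x = -62.697, y = -90.297, so z ≈ 44.197 ≈ 44.2 km.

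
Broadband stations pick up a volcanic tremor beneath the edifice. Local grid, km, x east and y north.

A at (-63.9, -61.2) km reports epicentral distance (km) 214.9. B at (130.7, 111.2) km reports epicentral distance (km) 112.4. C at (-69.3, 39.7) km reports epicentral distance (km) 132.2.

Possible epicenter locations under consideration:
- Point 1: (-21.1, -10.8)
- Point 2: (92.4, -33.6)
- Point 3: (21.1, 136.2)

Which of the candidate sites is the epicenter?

For each candidate, compare |candidate − station| to the reported distance:
Point 1: residuals A 148.8, B 82.3, C 62.4 → max 148.8 km
Point 2: residuals A 56.2, B 37.4, C 45.3 → max 56.2 km
Point 3: residuals A 0.0, B 0.0, C 0.0 → max 0.0 km
Only Point 3 has all residuals ≈ 0.

Point 3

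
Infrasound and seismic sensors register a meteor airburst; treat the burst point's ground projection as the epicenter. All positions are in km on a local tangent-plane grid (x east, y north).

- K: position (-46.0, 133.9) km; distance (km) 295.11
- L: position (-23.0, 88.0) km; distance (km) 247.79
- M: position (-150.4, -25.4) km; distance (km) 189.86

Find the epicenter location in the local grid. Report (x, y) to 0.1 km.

-16.2 km east, -159.7 km north

Circle about each station: (x + 46.0)² + (y − 133.9)² = 295.11²; (x + 23.0)² + (y − 88.0)² = 247.79²; (x + 150.4)² + (y + 25.4)² = 189.86².
Subtracting the K equation from the L and M equations removes the quadratic terms:
46.0 x − 91.8 y = 13917.82
-208.8 x − 318.6 y = 54263.20
Solving the 2×2 system: x ≈ -16.2, y ≈ -159.7 km.
Check against K (with the unrounded x, y): √((x + 46.0)²+(y − 133.9)²) = 295.13 ≈ 295.11 km. ✓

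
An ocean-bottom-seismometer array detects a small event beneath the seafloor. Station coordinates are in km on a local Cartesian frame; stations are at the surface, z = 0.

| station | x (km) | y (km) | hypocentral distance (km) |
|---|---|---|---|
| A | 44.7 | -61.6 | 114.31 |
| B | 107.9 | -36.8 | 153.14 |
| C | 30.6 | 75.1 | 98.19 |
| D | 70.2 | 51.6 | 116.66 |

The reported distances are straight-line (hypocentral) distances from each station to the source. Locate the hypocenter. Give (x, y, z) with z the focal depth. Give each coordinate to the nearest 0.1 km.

Each station gives a sphere (x−x_i)² + (y−y_i)² + z² = d_i² (stations at z=0).
Subtracting the A sphere from B and C: z² cancels, leaving linear equations in x and y:
126.4 x + 49.6 y = -3181.08
-28.2 x + 273.4 y = 4209.22
Solving: x ≈ -29.994, y ≈ 12.302 km (keep extra digits for the depth step; rounded: -30.0, 12.3).
Then from the A sphere: z² = 114.31² − (x − 44.7)² − (y + 61.6)² with x = -29.994, y = 12.302, so z ≈ 45.012 ≈ 45.0 km.

x ≈ -30.0 km, y ≈ 12.3 km, depth ≈ 45.0 km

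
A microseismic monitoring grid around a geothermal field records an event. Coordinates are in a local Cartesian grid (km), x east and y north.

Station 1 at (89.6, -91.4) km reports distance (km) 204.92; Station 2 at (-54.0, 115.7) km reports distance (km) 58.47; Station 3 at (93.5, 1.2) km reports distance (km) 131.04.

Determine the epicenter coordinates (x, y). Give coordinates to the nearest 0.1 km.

Circle about each station: (x − 89.6)² + (y + 91.4)² = 204.92²; (x + 54.0)² + (y − 115.7)² = 58.47²; (x − 93.5)² + (y − 1.2)² = 131.04².
Subtracting pairs of circle equations eliminates x²+y² and gives linear equations (the radical axes):
-287.2 x + 414.2 y = 38493.84
7.8 x + 185.2 y = 17182.29
Solving the 2×2 system: x ≈ -0.2, y ≈ 92.8 km.
Check against Station 1 (with the unrounded x, y): √((x − 89.6)²+(y + 91.4)²) = 204.92 ≈ 204.92 km. ✓

(-0.2, 92.8)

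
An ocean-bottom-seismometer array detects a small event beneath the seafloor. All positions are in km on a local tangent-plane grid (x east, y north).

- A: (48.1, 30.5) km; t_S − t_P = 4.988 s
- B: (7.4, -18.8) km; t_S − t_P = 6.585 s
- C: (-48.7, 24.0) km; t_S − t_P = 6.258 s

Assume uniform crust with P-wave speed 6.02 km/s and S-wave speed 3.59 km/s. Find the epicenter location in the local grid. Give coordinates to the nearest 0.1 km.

Distance from S−P lag: d = Δt · v_P v_S / (v_P − v_S) = Δt · (6.02·3.59)/(6.02−3.59) ≈ 8.8937·Δt.
So d_A = 44.36, d_B = 58.57, d_C = 55.66 km.
Circle about each station: (x − 48.1)² + (y − 30.5)² = 44.36²; (x − 7.4)² + (y + 18.8)² = 58.57²; (x + 48.7)² + (y − 24.0)² = 55.66².
Subtracting pairs of circle equations eliminates x²+y² and gives linear equations (the radical axes):
-81.4 x − 98.6 y = -4298.30
-193.6 x − 13.0 y = -1426.40
Solving the 2×2 system: x ≈ 4.7, y ≈ 39.7 km.

x ≈ 4.7 km, y ≈ 39.7 km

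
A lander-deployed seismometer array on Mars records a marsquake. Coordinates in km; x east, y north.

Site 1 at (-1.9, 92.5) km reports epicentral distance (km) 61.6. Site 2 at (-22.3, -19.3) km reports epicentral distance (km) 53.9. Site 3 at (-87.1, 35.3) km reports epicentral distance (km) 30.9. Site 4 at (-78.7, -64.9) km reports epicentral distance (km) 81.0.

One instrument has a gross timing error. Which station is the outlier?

Site 1

Solve using three stations at a time. Using Site 2, Site 3, Site 4 (subtract circle equations pairwise → linear system) gives (x, y) ≈ (-64.1, 14.8).
Distances from that point to each station vs reported:
  Site 1: calculated 99.5 vs reported 61.6 → residual 37.9 km
  Site 2: calculated 53.9 vs reported 53.9 → residual 0.0 km
  Site 3: calculated 30.9 vs reported 30.9 → residual 0.0 km
  Site 4: calculated 81.0 vs reported 81.0 → residual 0.0 km
Site 2, Site 3, Site 4 are mutually consistent (residuals ≈ 0); Site 1 is off by 37.9 km.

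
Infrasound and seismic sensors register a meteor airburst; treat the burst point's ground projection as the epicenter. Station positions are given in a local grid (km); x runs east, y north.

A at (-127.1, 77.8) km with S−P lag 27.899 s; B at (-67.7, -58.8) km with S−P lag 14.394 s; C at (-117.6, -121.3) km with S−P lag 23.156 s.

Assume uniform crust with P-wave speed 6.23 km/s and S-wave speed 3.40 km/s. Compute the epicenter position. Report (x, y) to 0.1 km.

Distance from S−P lag: d = Δt · v_P v_S / (v_P − v_S) = Δt · (6.23·3.40)/(6.23−3.40) ≈ 7.4848·Δt.
So d_A = 208.82, d_B = 107.74, d_C = 173.32 km.
Circle about each station: (x + 127.1)² + (y − 77.8)² = 208.82²; (x + 67.7)² + (y + 58.8)² = 107.74²; (x + 117.6)² + (y + 121.3)² = 173.32².
Subtracting pairs of circle equations eliminates x²+y² and gives linear equations (the radical axes):
118.8 x − 273.2 y = 17831.36
19.0 x − 398.2 y = 19902.17
Solving the 2×2 system: x ≈ 39.5, y ≈ -48.1 km.

x ≈ 39.5 km, y ≈ -48.1 km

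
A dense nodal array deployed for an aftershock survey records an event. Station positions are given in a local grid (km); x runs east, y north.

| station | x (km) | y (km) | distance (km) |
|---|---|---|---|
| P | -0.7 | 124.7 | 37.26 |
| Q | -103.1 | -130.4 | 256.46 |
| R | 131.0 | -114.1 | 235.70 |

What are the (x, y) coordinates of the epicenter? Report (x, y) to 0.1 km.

Circle about each station: (x + 0.7)² + (y − 124.7)² = 37.26²; (x + 103.1)² + (y + 130.4)² = 256.46²; (x − 131.0)² + (y + 114.1)² = 235.70².
Subtracting the P equation from the Q and R equations removes the quadratic terms:
-204.8 x − 510.2 y = -52300.23
263.4 x − 477.6 y = -39536.95
Solving the 2×2 system: x ≈ 20.7, y ≈ 94.2 km.

20.7 km east, 94.2 km north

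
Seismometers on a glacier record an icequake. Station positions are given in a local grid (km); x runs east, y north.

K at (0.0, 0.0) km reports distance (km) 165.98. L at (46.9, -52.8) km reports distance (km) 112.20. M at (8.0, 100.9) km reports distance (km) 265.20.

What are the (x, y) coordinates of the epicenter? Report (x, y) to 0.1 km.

x ≈ 28.6 km, y ≈ -163.5 km

Circle about each station: x² + y² = 165.98²; (x − 46.9)² + (y + 52.8)² = 112.20²; (x − 8.0)² + (y − 100.9)² = 265.20².
Subtracting pairs of circle equations eliminates x²+y² and gives linear equations (the radical axes):
93.8 x − 105.6 y = 19947.97
16.0 x + 201.8 y = -32536.87
Solving the 2×2 system: x ≈ 28.6, y ≈ -163.5 km.
Check against K (with the unrounded x, y): √(x²+y²) = 165.98 ≈ 165.98 km. ✓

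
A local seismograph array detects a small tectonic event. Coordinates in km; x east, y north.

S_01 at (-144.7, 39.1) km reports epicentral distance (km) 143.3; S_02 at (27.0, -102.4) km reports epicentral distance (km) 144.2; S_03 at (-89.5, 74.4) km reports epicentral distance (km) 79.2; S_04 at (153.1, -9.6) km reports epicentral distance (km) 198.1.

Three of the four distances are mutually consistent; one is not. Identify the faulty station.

S_02

Solve using three stations at a time. Using S_01, S_03, S_04 (subtract circle equations pairwise → linear system) gives (x, y) ≈ (-13.7, 97.1).
Distances from that point to each station vs reported:
  S_01: calculated 143.2 vs reported 143.3 → residual 0.1 km
  S_02: calculated 203.7 vs reported 144.2 → residual 59.5 km
  S_03: calculated 79.1 vs reported 79.2 → residual 0.1 km
  S_04: calculated 198.1 vs reported 198.1 → residual 0.0 km
S_01, S_03, S_04 are mutually consistent (residuals ≈ 0); S_02 is off by 59.5 km.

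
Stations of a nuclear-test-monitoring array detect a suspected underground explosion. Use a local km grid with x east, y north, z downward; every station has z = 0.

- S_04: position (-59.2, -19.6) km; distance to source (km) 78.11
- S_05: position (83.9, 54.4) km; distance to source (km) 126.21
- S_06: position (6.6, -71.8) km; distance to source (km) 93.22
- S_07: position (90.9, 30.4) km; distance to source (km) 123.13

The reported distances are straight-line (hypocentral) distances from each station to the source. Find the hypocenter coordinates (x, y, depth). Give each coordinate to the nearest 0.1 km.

x ≈ -11.7 km, y ≈ -2.5 km, depth ≈ 59.6 km

Each station gives a sphere (x−x_i)² + (y−y_i)² + z² = d_i² (stations at z=0).
Subtracting the S_04 sphere from S_05 and S_06: z² cancels, leaving linear equations in x and y:
286.2 x + 148.0 y = -3718.02
131.6 x − 104.4 y = -1278.80
Solving: x ≈ -11.699, y ≈ -2.498 km (keep extra digits for the depth step; rounded: -11.7, -2.5).
Then from the S_04 sphere: z² = 78.11² − (x + 59.2)² − (y + 19.6)² with x = -11.699, y = -2.498, so z ≈ 59.602 ≈ 59.6 km.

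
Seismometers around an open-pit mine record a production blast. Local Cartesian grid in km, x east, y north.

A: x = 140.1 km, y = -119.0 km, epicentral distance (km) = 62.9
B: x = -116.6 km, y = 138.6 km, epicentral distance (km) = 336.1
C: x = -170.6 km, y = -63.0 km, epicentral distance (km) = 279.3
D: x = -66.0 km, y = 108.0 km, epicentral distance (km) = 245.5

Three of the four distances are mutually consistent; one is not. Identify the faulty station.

B

Solve using three stations at a time. Using A, C, D (subtract circle equations pairwise → linear system) gives (x, y) ≈ (108.7, -64.5).
Distances from that point to each station vs reported:
  A: calculated 62.9 vs reported 62.9 → residual 0.0 km
  B: calculated 303.3 vs reported 336.1 → residual 32.8 km
  C: calculated 279.3 vs reported 279.3 → residual 0.0 km
  D: calculated 245.5 vs reported 245.5 → residual 0.0 km
A, C, D are mutually consistent (residuals ≈ 0); B is off by 32.8 km.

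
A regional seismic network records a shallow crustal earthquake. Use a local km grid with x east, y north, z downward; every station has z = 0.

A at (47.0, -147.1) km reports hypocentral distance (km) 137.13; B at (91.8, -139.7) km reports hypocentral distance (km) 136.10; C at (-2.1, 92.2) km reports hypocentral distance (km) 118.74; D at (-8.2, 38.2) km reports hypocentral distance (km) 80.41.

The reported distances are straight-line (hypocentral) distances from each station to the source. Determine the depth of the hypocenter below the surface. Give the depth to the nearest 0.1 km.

Each station gives a sphere (x−x_i)² + (y−y_i)² + z² = d_i² (stations at z=0).
Subtracting the A sphere from B and C: z² cancels, leaving linear equations in x and y:
89.6 x + 14.8 y = 4377.35
-98.2 x + 478.6 y = -10636.71
Solving: x ≈ 50.804, y ≈ -11.801 km (keep extra digits for the depth step; rounded: 50.8, -11.8).
Then from the A sphere: z² = 137.13² − (x − 47.0)² − (y + 147.1)² with x = 50.804, y = -11.801, so z ≈ 22.008 ≈ 22.0 km.
Check against D (with the unrounded solution): distance 80.41 ≈ 80.41 km. ✓

22.0 km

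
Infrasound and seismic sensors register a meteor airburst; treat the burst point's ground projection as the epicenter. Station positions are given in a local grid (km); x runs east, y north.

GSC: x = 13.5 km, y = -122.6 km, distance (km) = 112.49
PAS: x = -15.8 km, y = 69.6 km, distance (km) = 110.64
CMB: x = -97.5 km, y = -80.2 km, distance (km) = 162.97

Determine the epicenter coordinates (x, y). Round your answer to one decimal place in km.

(52.8, -17.2)

Circle about each station: (x − 13.5)² + (y + 122.6)² = 112.49²; (x + 15.8)² + (y − 69.6)² = 110.64²; (x + 97.5)² + (y + 80.2)² = 162.97².
Subtracting the GSC equation from the PAS and CMB equations removes the quadratic terms:
-58.6 x + 384.4 y = -9706.42
-222.0 x + 84.8 y = -13179.94
Solving the 2×2 system: x ≈ 52.8, y ≈ -17.2 km.
Check against GSC (with the unrounded x, y): √((x − 13.5)²+(y + 122.6)²) = 112.49 ≈ 112.49 km. ✓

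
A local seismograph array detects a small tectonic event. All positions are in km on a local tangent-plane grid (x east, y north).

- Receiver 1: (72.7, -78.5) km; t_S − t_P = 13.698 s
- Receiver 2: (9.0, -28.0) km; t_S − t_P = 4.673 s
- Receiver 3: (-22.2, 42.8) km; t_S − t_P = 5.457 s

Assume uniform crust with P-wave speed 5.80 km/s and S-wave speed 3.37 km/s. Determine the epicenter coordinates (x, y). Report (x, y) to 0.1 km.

Distance from S−P lag: d = Δt · v_P v_S / (v_P − v_S) = Δt · (5.80·3.37)/(5.80−3.37) ≈ 8.0436·Δt.
So d_Receiver 1 = 110.18, d_Receiver 2 = 37.59, d_Receiver 3 = 43.89 km.
Circle about each station: (x − 72.7)² + (y + 78.5)² = 110.18²; (x − 9.0)² + (y + 28.0)² = 37.59²; (x + 22.2)² + (y − 42.8)² = 43.89².
Subtracting pairs of circle equations eliminates x²+y² and gives linear equations (the radical axes):
-127.4 x + 101.0 y = 144.08
-189.8 x + 242.6 y = 1090.44
Solving the 2×2 system: x ≈ 6.4, y ≈ 9.5 km.

x ≈ 6.4 km, y ≈ 9.5 km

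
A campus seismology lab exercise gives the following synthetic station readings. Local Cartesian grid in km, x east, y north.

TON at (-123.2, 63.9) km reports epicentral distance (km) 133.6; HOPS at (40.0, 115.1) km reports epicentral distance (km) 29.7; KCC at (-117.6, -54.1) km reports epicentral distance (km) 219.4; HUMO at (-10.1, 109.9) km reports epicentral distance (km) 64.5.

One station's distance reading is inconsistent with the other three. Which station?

Solve using three stations at a time. Using HOPS, KCC, HUMO (subtract circle equations pairwise → linear system) gives (x, y) ≈ (50.3, 87.2).
Distances from that point to each station vs reported:
  TON: calculated 175.0 vs reported 133.6 → residual 41.4 km
  HOPS: calculated 29.8 vs reported 29.7 → residual 0.1 km
  KCC: calculated 219.4 vs reported 219.4 → residual 0.0 km
  HUMO: calculated 64.5 vs reported 64.5 → residual 0.0 km
HOPS, KCC, HUMO are mutually consistent (residuals ≈ 0); TON is off by 41.4 km.

TON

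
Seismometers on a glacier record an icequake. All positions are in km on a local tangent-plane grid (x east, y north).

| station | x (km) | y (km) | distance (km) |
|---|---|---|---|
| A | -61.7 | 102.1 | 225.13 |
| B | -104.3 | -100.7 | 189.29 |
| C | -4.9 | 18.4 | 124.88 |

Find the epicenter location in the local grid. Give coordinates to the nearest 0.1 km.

Circle about each station: (x + 61.7)² + (y − 102.1)² = 225.13²; (x + 104.3)² + (y + 100.7)² = 189.29²; (x + 4.9)² + (y − 18.4)² = 124.88².
Subtracting the A equation from the B and C equations removes the quadratic terms:
-85.2 x − 405.6 y = 21640.49
113.6 x − 167.4 y = 21219.77
Solving the 2×2 system: x ≈ 82.6, y ≈ -70.7 km.

(82.6, -70.7)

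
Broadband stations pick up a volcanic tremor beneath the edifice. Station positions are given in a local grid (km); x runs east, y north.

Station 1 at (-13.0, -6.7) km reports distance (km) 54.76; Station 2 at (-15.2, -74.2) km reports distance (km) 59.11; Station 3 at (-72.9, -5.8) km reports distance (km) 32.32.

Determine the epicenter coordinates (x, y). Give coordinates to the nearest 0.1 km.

Circle about each station: (x + 13.0)² + (y + 6.7)² = 54.76²; (x + 15.2)² + (y + 74.2)² = 59.11²; (x + 72.9)² + (y + 5.8)² = 32.32².
Subtracting pairs of circle equations eliminates x²+y² and gives linear equations (the radical axes):
-4.4 x − 135.0 y = 5027.46
-119.8 x + 1.8 y = 7088.24
Solving the 2×2 system: x ≈ -59.7, y ≈ -35.3 km.

x ≈ -59.7 km, y ≈ -35.3 km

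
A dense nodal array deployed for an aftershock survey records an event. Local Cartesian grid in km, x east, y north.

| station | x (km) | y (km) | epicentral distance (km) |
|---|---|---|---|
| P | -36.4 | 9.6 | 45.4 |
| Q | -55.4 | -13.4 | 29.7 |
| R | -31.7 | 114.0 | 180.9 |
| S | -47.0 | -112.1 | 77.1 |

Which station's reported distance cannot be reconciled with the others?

R

Solve using three stations at a time. Using P, Q, S (subtract circle equations pairwise → linear system) gives (x, y) ≈ (-35.9, -35.8).
Distances from that point to each station vs reported:
  P: calculated 45.4 vs reported 45.4 → residual 0.0 km
  Q: calculated 29.7 vs reported 29.7 → residual 0.0 km
  R: calculated 149.9 vs reported 180.9 → residual 31.0 km
  S: calculated 77.1 vs reported 77.1 → residual 0.0 km
P, Q, S are mutually consistent (residuals ≈ 0); R is off by 31.0 km.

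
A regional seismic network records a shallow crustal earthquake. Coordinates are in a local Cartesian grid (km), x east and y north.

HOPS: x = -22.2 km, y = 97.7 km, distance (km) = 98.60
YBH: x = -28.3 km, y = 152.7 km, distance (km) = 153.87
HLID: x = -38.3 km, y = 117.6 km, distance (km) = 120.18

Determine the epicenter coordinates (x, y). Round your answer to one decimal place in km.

(-17.7, -0.8)

Circle about each station: (x + 22.2)² + (y − 97.7)² = 98.60²; (x + 28.3)² + (y − 152.7)² = 153.87²; (x + 38.3)² + (y − 117.6)² = 120.18².
Subtracting the HOPS equation from the YBH and HLID equations removes the quadratic terms:
-12.2 x + 110.0 y = 126.03
-32.2 x + 39.8 y = 537.25
Solving the 2×2 system: x ≈ -17.7, y ≈ -0.8 km.
Check against HOPS (with the unrounded x, y): √((x + 22.2)²+(y − 97.7)²) = 98.62 ≈ 98.60 km. ✓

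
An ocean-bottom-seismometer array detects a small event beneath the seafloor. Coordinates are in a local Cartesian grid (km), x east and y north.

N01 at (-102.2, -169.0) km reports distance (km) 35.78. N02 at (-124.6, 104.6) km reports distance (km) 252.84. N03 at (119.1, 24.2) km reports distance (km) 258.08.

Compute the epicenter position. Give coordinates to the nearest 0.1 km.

Circle about each station: (x + 102.2)² + (y + 169.0)² = 35.78²; (x + 124.6)² + (y − 104.6)² = 252.84²; (x − 119.1)² + (y − 24.2)² = 258.08².
Subtracting the N01 equation from the N02 and N03 equations removes the quadratic terms:
-44.8 x + 547.2 y = -75187.38
442.6 x + 386.4 y = -89560.47
Solving the 2×2 system: x ≈ -76.9, y ≈ -143.7 km.

x ≈ -76.9 km, y ≈ -143.7 km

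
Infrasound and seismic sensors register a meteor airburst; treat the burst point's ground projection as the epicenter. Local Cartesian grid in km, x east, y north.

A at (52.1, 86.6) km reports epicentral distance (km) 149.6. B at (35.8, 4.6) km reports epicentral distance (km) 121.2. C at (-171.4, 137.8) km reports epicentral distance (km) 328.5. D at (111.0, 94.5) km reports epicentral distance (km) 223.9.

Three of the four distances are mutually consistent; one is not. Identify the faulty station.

Solve using three stations at a time. Using B, C, D (subtract circle equations pairwise → linear system) gives (x, y) ≈ (36.4, -116.6).
Distances from that point to each station vs reported:
  A: calculated 203.8 vs reported 149.6 → residual 54.2 km
  B: calculated 121.2 vs reported 121.2 → residual 0.0 km
  C: calculated 328.5 vs reported 328.5 → residual 0.0 km
  D: calculated 223.9 vs reported 223.9 → residual 0.0 km
B, C, D are mutually consistent (residuals ≈ 0); A is off by 54.2 km.

A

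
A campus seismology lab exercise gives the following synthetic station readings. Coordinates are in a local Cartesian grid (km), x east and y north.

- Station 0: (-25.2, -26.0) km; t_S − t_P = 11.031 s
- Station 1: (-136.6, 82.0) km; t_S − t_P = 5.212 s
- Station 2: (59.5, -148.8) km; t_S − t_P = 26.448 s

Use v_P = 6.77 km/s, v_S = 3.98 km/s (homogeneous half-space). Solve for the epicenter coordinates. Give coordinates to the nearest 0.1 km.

Distance from S−P lag: d = Δt · v_P v_S / (v_P − v_S) = Δt · (6.77·3.98)/(6.77−3.98) ≈ 9.6576·Δt.
So d_Station 0 = 106.53, d_Station 1 = 50.34, d_Station 2 = 255.42 km.
Circle about each station: (x + 25.2)² + (y + 26.0)² = 106.53²; (x + 136.6)² + (y − 82.0)² = 50.34²; (x − 59.5)² + (y + 148.8)² = 255.42².
Subtracting the Station 0 equation from the Station 1 and Station 2 equations removes the quadratic terms:
-222.8 x + 216.0 y = 32887.05
169.4 x − 245.6 y = -29520.09
Solving the 2×2 system: x ≈ -93.8, y ≈ 55.5 km.

(-93.8, 55.5)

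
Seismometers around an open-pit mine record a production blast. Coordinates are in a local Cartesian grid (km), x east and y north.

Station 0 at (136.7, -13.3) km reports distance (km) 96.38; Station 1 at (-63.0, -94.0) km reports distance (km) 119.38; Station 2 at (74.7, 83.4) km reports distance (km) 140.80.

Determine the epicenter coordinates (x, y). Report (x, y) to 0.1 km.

x ≈ 49.9 km, y ≈ -55.2 km

Circle about each station: (x − 136.7)² + (y + 13.3)² = 96.38²; (x + 63.0)² + (y + 94.0)² = 119.38²; (x − 74.7)² + (y − 83.4)² = 140.80².
Subtracting pairs of circle equations eliminates x²+y² and gives linear equations (the radical axes):
-399.4 x − 161.4 y = -11021.26
-124.0 x + 193.4 y = -16863.67
Solving the 2×2 system: x ≈ 49.9, y ≈ -55.2 km.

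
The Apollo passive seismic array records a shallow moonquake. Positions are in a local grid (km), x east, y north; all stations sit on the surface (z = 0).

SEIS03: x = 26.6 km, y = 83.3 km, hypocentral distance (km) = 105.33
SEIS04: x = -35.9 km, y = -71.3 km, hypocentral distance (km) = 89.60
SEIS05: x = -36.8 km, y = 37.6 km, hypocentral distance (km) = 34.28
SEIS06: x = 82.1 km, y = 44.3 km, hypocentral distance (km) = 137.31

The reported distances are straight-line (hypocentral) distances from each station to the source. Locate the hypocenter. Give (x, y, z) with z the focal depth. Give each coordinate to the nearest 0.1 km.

(-50.2, 14.5, 21.5)

Each station gives a sphere (x−x_i)² + (y−y_i)² + z² = d_i² (stations at z=0).
Subtracting the SEIS03 sphere from SEIS04 and SEIS05: z² cancels, leaving linear equations in x and y:
-125.0 x − 309.2 y = 1792.30
-126.8 x − 91.4 y = 5040.84
Solving: x ≈ -50.206, y ≈ 14.500 km (keep extra digits for the depth step; rounded: -50.2, 14.5).
Then from the SEIS03 sphere: z² = 105.33² − (x − 26.6)² − (y − 83.3)² with x = -50.206, y = 14.500, so z ≈ 21.490 ≈ 21.5 km.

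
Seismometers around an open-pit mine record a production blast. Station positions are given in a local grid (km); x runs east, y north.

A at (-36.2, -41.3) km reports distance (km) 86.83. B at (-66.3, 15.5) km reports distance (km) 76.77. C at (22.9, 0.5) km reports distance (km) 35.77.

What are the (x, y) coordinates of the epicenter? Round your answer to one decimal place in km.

x ≈ 8.4 km, y ≈ 33.2 km

Circle about each station: (x + 36.2)² + (y + 41.3)² = 86.83²; (x + 66.3)² + (y − 15.5)² = 76.77²; (x − 22.9)² + (y − 0.5)² = 35.77².
Subtracting pairs of circle equations eliminates x²+y² and gives linear equations (the radical axes):
-60.2 x + 113.6 y = 3265.63
118.2 x + 83.6 y = 3768.49
Solving the 2×2 system: x ≈ 8.4, y ≈ 33.2 km.
Check against A (with the unrounded x, y): √((x + 36.2)²+(y + 41.3)²) = 86.83 ≈ 86.83 km. ✓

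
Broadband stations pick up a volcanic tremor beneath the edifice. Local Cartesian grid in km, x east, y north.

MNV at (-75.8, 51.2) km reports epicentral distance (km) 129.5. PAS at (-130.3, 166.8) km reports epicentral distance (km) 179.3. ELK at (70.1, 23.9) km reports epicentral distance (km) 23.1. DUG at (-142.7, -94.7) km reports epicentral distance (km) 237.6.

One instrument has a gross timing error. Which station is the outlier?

PAS

Solve using three stations at a time. Using MNV, ELK, DUG (subtract circle equations pairwise → linear system) gives (x, y) ≈ (53.2, 39.8).
Distances from that point to each station vs reported:
  MNV: calculated 129.5 vs reported 129.5 → residual 0.0 km
  PAS: calculated 223.2 vs reported 179.3 → residual 43.9 km
  ELK: calculated 23.2 vs reported 23.1 → residual 0.1 km
  DUG: calculated 237.6 vs reported 237.6 → residual 0.0 km
MNV, ELK, DUG are mutually consistent (residuals ≈ 0); PAS is off by 43.9 km.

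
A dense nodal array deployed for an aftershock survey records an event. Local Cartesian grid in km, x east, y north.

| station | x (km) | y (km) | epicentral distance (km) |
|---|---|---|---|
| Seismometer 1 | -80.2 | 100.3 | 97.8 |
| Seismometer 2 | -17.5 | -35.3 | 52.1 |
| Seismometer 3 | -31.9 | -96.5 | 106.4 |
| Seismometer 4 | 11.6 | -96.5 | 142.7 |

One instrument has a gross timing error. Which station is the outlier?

Seismometer 4

Solve using three stations at a time. Using Seismometer 1, Seismometer 2, Seismometer 3 (subtract circle equations pairwise → linear system) gives (x, y) ≈ (-44.8, 9.1).
Distances from that point to each station vs reported:
  Seismometer 1: calculated 97.8 vs reported 97.8 → residual 0.0 km
  Seismometer 2: calculated 52.1 vs reported 52.1 → residual 0.0 km
  Seismometer 3: calculated 106.4 vs reported 106.4 → residual 0.0 km
  Seismometer 4: calculated 119.7 vs reported 142.7 → residual 23.0 km
Seismometer 1, Seismometer 2, Seismometer 3 are mutually consistent (residuals ≈ 0); Seismometer 4 is off by 23.0 km.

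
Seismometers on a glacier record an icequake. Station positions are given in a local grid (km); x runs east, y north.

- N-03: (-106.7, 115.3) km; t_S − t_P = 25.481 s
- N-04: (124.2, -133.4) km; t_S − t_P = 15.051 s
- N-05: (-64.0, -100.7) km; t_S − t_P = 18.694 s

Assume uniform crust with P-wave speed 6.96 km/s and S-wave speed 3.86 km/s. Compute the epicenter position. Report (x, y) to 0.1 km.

Distance from S−P lag: d = Δt · v_P v_S / (v_P − v_S) = Δt · (6.96·3.86)/(6.96−3.86) ≈ 8.6663·Δt.
So d_N-03 = 220.83, d_N-04 = 130.44, d_N-05 = 162.01 km.
Circle about each station: (x + 106.7)² + (y − 115.3)² = 220.83²; (x − 124.2)² + (y + 133.4)² = 130.44²; (x + 64.0)² + (y + 100.7)² = 162.01².
Subtracting pairs of circle equations eliminates x²+y² and gives linear equations (the radical axes):
461.8 x − 497.4 y = 40293.52
85.4 x − 432.0 y = 12076.16
Solving the 2×2 system: x ≈ 72.6, y ≈ -13.6 km.
Check against N-03 (with the unrounded x, y): √((x + 106.7)²+(y − 115.3)²) = 220.83 ≈ 220.83 km. ✓

x ≈ 72.6 km, y ≈ -13.6 km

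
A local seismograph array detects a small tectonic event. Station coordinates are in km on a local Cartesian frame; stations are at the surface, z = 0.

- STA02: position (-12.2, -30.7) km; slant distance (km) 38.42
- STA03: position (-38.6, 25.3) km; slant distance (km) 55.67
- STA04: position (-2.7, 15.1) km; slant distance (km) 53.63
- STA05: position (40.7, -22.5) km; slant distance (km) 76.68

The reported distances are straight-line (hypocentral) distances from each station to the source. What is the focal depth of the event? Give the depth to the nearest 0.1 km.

Each station gives a sphere (x−x_i)² + (y−y_i)² + z² = d_i² (stations at z=0).
Subtracting the STA02 sphere from STA03 and STA04: z² cancels, leaving linear equations in x and y:
-52.8 x + 112.0 y = -584.33
19.0 x + 91.6 y = -2256.11
Solving: x ≈ -28.596, y ≈ -18.698 km (keep extra digits for the depth step; rounded: -28.6, -18.7).
Then from the STA02 sphere: z² = 38.42² − (x + 12.2)² − (y + 30.7)² with x = -28.596, y = -18.698, so z ≈ 32.607 ≈ 32.6 km.

z ≈ 32.6 km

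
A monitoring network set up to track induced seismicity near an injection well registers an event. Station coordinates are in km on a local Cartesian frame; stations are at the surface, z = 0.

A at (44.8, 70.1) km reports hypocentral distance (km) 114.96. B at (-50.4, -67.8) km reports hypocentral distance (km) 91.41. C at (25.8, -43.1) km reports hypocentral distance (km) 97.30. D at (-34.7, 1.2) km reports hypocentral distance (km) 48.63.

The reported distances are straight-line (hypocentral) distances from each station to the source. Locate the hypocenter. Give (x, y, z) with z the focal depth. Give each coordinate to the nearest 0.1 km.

Each station gives a sphere (x−x_i)² + (y−y_i)² + z² = d_i² (stations at z=0).
Subtracting the A sphere from B and C: z² cancels, leaving linear equations in x and y:
-190.4 x − 275.8 y = 5075.96
-38.0 x − 226.4 y = -649.29
Solving: x ≈ -40.712, y ≈ 9.701 km (keep extra digits for the depth step; rounded: -40.7, 9.7).
Then from the A sphere: z² = 114.96² − (x − 44.8)² − (y − 70.1)² with x = -40.712, y = 9.701, so z ≈ 47.492 ≈ 47.5 km.

(-40.7, 9.7, 47.5)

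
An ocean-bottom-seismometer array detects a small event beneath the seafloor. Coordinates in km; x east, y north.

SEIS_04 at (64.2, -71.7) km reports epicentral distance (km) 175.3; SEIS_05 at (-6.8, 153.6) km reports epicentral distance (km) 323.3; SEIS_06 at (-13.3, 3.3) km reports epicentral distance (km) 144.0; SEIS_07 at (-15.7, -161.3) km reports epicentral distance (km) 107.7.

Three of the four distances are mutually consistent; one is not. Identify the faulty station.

SEIS_05

Solve using three stations at a time. Using SEIS_04, SEIS_06, SEIS_07 (subtract circle equations pairwise → linear system) gives (x, y) ≈ (-107.9, -105.4).
Distances from that point to each station vs reported:
  SEIS_04: calculated 175.4 vs reported 175.3 → residual 0.1 km
  SEIS_05: calculated 278.0 vs reported 323.3 → residual 45.3 km
  SEIS_06: calculated 144.1 vs reported 144.0 → residual 0.1 km
  SEIS_07: calculated 107.8 vs reported 107.7 → residual 0.1 km
SEIS_04, SEIS_06, SEIS_07 are mutually consistent (residuals ≈ 0); SEIS_05 is off by 45.3 km.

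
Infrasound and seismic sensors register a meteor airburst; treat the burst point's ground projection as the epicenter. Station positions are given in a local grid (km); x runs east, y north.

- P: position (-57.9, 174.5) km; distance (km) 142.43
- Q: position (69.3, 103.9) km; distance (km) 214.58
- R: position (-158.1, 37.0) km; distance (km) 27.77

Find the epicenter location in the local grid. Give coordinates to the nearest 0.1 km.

Circle about each station: (x + 57.9)² + (y − 174.5)² = 142.43²; (x − 69.3)² + (y − 103.9)² = 214.58²; (x + 158.1)² + (y − 37.0)² = 27.77².
Subtracting pairs of circle equations eliminates x²+y² and gives linear equations (the radical axes):
254.4 x − 141.2 y = -43963.23
-200.4 x − 275.0 y = 12077.08
Solving the 2×2 system: x ≈ -140.4, y ≈ 58.4 km.

-140.4 km east, 58.4 km north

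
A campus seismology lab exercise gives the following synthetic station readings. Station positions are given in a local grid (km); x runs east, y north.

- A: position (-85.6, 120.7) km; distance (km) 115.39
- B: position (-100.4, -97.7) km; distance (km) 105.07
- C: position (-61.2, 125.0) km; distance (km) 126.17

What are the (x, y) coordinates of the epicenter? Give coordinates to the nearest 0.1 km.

(-106.4, 7.2)

Circle about each station: (x + 85.6)² + (y − 120.7)² = 115.39²; (x + 100.4)² + (y + 97.7)² = 105.07²; (x + 61.2)² + (y − 125.0)² = 126.17².
Subtracting the A equation from the B and C equations removes the quadratic terms:
-29.6 x − 436.8 y = 4.75
48.8 x + 8.6 y = -5129.43
Solving the 2×2 system: x ≈ -106.4, y ≈ 7.2 km.
Check against A (with the unrounded x, y): √((x + 85.6)²+(y − 120.7)²) = 115.39 ≈ 115.39 km. ✓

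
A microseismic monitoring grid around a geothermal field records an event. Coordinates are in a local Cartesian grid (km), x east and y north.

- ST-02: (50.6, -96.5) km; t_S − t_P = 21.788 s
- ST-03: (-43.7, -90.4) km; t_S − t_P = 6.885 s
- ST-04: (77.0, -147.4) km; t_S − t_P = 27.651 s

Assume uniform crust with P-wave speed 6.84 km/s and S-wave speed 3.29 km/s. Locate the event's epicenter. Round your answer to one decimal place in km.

Distance from S−P lag: d = Δt · v_P v_S / (v_P − v_S) = Δt · (6.84·3.29)/(6.84−3.29) ≈ 6.3390·Δt.
So d_ST-02 = 138.12, d_ST-03 = 43.64, d_ST-04 = 175.28 km.
Circle about each station: (x − 50.6)² + (y + 96.5)² = 138.12²; (x + 43.7)² + (y + 90.4)² = 43.64²; (x − 77.0)² + (y + 147.4)² = 175.28².
Subtracting pairs of circle equations eliminates x²+y² and gives linear equations (the radical axes):
-188.6 x + 12.2 y = 15381.92
52.8 x − 101.8 y = 4137.21
Solving the 2×2 system: x ≈ -87.1, y ≈ -85.8 km.

(-87.1, -85.8)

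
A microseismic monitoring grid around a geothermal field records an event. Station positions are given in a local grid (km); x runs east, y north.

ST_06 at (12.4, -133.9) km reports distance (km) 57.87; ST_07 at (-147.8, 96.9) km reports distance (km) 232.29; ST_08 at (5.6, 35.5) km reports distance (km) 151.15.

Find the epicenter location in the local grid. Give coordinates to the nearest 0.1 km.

(-39.7, -108.7)

Circle about each station: (x − 12.4)² + (y + 133.9)² = 57.87²; (x + 147.8)² + (y − 96.9)² = 232.29²; (x − 5.6)² + (y − 35.5)² = 151.15².
Subtracting pairs of circle equations eliminates x²+y² and gives linear equations (the radical axes):
-320.4 x + 461.6 y = -37458.23
-13.6 x + 338.8 y = -36288.75
Solving the 2×2 system: x ≈ -39.7, y ≈ -108.7 km.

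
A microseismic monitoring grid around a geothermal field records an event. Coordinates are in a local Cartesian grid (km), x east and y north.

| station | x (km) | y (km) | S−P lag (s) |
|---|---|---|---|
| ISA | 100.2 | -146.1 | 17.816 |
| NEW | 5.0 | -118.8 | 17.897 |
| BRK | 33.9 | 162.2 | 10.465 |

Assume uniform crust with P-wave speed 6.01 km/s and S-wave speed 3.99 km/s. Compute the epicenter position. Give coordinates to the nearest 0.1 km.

Distance from S−P lag: d = Δt · v_P v_S / (v_P − v_S) = Δt · (6.01·3.99)/(6.01−3.99) ≈ 11.8712·Δt.
So d_ISA = 211.50, d_NEW = 212.46, d_BRK = 124.23 km.
Circle about each station: (x − 100.2)² + (y + 146.1)² = 211.50²; (x − 5.0)² + (y + 118.8)² = 212.46²; (x − 33.9)² + (y − 162.2)² = 124.23².
Subtracting the ISA equation from the NEW and BRK equations removes the quadratic terms:
-190.4 x + 54.6 y = -17653.81
-132.6 x + 616.6 y = 25371.96
Solving the 2×2 system: x ≈ 111.4, y ≈ 65.1 km.

x ≈ 111.4 km, y ≈ 65.1 km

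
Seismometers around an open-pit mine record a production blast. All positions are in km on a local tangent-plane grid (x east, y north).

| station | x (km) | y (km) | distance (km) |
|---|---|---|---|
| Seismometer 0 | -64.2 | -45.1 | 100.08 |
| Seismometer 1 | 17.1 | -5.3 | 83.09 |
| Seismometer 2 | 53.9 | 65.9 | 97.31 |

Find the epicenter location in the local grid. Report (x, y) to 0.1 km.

Circle about each station: (x + 64.2)² + (y + 45.1)² = 100.08²; (x − 17.1)² + (y + 5.3)² = 83.09²; (x − 53.9)² + (y − 65.9)² = 97.31².
Subtracting pairs of circle equations eliminates x²+y² and gives linear equations (the radical axes):
162.6 x + 79.6 y = -2723.09
236.2 x + 222.0 y = 1639.14
Solving the 2×2 system: x ≈ -42.5, y ≈ 52.6 km.
Check against Seismometer 0 (with the unrounded x, y): √((x + 64.2)²+(y + 45.1)²) = 100.08 ≈ 100.08 km. ✓

(-42.5, 52.6)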